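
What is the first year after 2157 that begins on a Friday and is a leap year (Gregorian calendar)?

2168

Jan 1 advances by 2 weekdays after a leap year and by 1 after a common year.
2157: Jan 1 is Saturday.
2158: Sunday
2159: Monday
2160: Tuesday (leap)
2161: Thursday
2162: Friday
2163: Saturday
2164: Sunday (leap)
2165: Tuesday
2166: Wednesday
2167: Thursday
2168: Friday (leap)
2168 begins on a Friday and is a leap year.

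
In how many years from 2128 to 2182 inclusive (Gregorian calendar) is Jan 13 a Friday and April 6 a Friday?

Check each year's weekday for Jan 13 and April 6:
  2128: Tue/Tue  2129: Thu/Wed  2130: Fri/Thu  2131: Sat/Fri  2132: Sun/Sun  2133: Tue/Mon  2134: Wed/Tue  2135: Thu/Wed  2136: Fri/Fri ✓  2137: Sun/Sat  2138: Mon/Sun  2139: Tue/Mon  2140: Wed/Wed  2141: Fri/Thu  …(27 more)…  2169: Fri/Thu  2170: Sat/Fri  2171: Sun/Sat  2172: Mon/Mon  2173: Wed/Tue  2174: Thu/Wed  2175: Fri/Thu  2176: Sat/Sat  2177: Mon/Sun  2178: Tue/Mon  2179: Wed/Tue  2180: Thu/Thu  2181: Sat/Fri  2182: Sun/Sat
Both conditions hold in: 2136, 2164 — 2.

2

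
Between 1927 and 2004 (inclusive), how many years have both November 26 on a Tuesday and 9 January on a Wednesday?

Check each year's weekday for November 26 and 9 January:
  1927: Sat/Sun  1928: Mon/Mon  1929: Tue/Wed ✓  1930: Wed/Thu  1931: Thu/Fri  1932: Sat/Sat  1933: Sun/Mon  1934: Mon/Tue  1935: Tue/Wed ✓  1936: Thu/Thu  1937: Fri/Sat  1938: Sat/Sun  1939: Sun/Mon  1940: Tue/Tue  …(50 more)…  1991: Tue/Wed ✓  1992: Thu/Thu  1993: Fri/Sat  1994: Sat/Sun  1995: Sun/Mon  1996: Tue/Tue  1997: Wed/Thu  1998: Thu/Fri  1999: Fri/Sat  2000: Sun/Sun  2001: Mon/Tue  2002: Tue/Wed ✓  2003: Wed/Thu  2004: Fri/Fri
Both conditions hold in: 1929, 1935, 1946, 1957, 1963, 1974, 1985, 1991, 2002 — 9.

9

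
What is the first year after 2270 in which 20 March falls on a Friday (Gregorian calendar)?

2274

From one year to the next, a fixed date's weekday advances by 1, or by 2 when a Feb 29 lies between the two dates.
2270: March 20 is Sunday.
2271: Monday (+1)
2272: Wednesday (+2)
2273: Thursday (+1)
2274: Friday (+1)
20 March falls on a Friday in 2274.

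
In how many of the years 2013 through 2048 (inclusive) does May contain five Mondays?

May has 31 days; it has five Mondays when Monday falls among the first (month-length − 28) days — i.e. when May 1 is one of Monday/Sunday/Saturday.
May 1 by year: 2013:Wed 2014:Thu 2015:Fri 2016:Sun✓ 2017:Mon✓ 2018:Tue 2019:Wed 2020:Fri 2021:Sat✓ 2022:Sun✓ 2023:Mon✓ 2024:Wed 2025:Thu 2026:Fri 2027:Sat✓ …(6 more)… 2034:Mon✓ 2035:Tue 2036:Thu 2037:Fri 2038:Sat✓ 2039:Sun✓ 2040:Tue 2041:Wed 2042:Thu 2043:Fri 2044:Sun✓ 2045:Mon✓ 2046:Tue 2047:Wed 2048:Fri
Years with five Mondays: 2016, 2017, 2021, 2022, 2023, 2027, 2028, 2032, 2033, 2034, 2038, 2039, 2044, 2045 → 14.

14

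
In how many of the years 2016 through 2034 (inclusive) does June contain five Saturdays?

June has 30 days; it has five Saturdays when Saturday falls among the first (month-length − 28) days — i.e. when June 1 is one of Saturday/Friday.
June 1 by year: 2016:Wed 2017:Thu 2018:Fri✓ 2019:Sat✓ 2020:Mon 2021:Tue 2022:Wed 2023:Thu 2024:Sat✓ 2025:Sun 2026:Mon 2027:Tue 2028:Thu 2029:Fri✓ 2030:Sat✓ 2031:Sun 2032:Tue 2033:Wed 2034:Thu
Years with five Saturdays: 2018, 2019, 2024, 2029, 2030 → 5.

5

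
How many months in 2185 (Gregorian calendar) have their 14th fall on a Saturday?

Check the 14th of each month of 2185: Jan 14: Fri, Feb 14: Mon, Mar 14: Mon, Apr 14: Thu, May 14: Sat, Jun 14: Tue, Jul 14: Thu, Aug 14: Sun, Sep 14: Wed, Oct 14: Fri, Nov 14: Mon, Dec 14: Wed.
Saturday occurs in May — 1 month.

1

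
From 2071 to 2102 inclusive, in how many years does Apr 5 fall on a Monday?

Track Apr 5's weekday year by year (advancing +1, or +2 across a Feb 29):
  2071: Sun  2072: Tue (+2)  2073: Wed (+1)  2074: Thu (+1)  2075: Fri (+1)
  2076: Sun (+2)  2077: Mon (+1) ✓  2078: Tue (+1)  2079: Wed (+1)  2080: Fri (+2)
  2081: Sat (+1)  2082: Sun (+1)  2083: Mon (+1) ✓  2084: Wed (+2)  … (4 more years) …
  2089: Tue (+1)  2090: Wed (+1)  2091: Thu (+1)  2092: Sat (+2)  2093: Sun (+1)
  2094: Mon (+1) ✓  2095: Tue (+1)  2096: Thu (+2)  2097: Fri (+1)  2098: Sat (+1)
  2099: Sun (+1)  2100: Mon (+1) ✓  2101: Tue (+1)  2102: Wed (+1)
Monday years: 2077, 2083, 2088, 2094, 2100 — 5 in total.

5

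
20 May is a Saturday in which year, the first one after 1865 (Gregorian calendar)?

1871

From one year to the next, a fixed date's weekday advances by 1, or by 2 when a Feb 29 lies between the two dates.
1865: May 20 is Saturday.
1866: Sunday (+1)
1867: Monday (+1)
1868: Wednesday (+2)
1869: Thursday (+1)
1870: Friday (+1)
1871: Saturday (+1)
20 May falls on a Saturday in 1871.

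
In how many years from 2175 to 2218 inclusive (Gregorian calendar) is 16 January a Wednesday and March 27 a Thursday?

Check each year's weekday for 16 January and March 27:
  2175: Mon/Mon  2176: Tue/Wed  2177: Thu/Thu  2178: Fri/Fri  2179: Sat/Sat  2180: Sun/Mon  2181: Tue/Tue  2182: Wed/Wed  2183: Thu/Thu  2184: Fri/Sat  2185: Sun/Sun  2186: Mon/Mon  2187: Tue/Tue  2188: Wed/Thu ✓  …(16 more)…  2205: Wed/Wed  2206: Thu/Thu  2207: Fri/Fri  2208: Sat/Sun  2209: Mon/Mon  2210: Tue/Tue  2211: Wed/Wed  2212: Thu/Fri  2213: Sat/Sat  2214: Sun/Sun  2215: Mon/Mon  2216: Tue/Wed  2217: Thu/Thu  2218: Fri/Fri
Both conditions hold in: 2188 — 1.

1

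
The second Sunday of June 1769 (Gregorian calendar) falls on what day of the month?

June 1, 1769 is a Thursday, so the first Sunday is the 4th.
The second Sunday is 4 + 7 = 11.

11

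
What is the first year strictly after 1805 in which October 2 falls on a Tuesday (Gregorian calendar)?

1810

From one year to the next, a fixed date's weekday advances by 1, or by 2 when a Feb 29 lies between the two dates.
1805: October 2 is Wednesday.
1806: Thursday (+1)
1807: Friday (+1)
1808: Sunday (+2)
1809: Monday (+1)
1810: Tuesday (+1)
October 2 falls on a Tuesday in 1810.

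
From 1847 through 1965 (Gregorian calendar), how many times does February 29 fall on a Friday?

4

Leap years in 1847–1965: 29 of them.
Feb 29 weekday advances by 5 (mod 7) from one leap year to the next four years later (or differs when a century non-leap intervenes).
Leap-day weekdays: 1848:Tue 1852:Sun 1856:Fri✓ 1860:Wed 1864:Mon 1868:Sat 1872:Thu 1876:Tue 1880:Sun 1884:Fri✓ 1888:Wed 1892:Mon 1896:Sat …(3 more)… 1916:Tue 1920:Sun 1924:Fri✓ 1928:Wed 1932:Mon 1936:Sat 1940:Thu 1944:Tue 1948:Sun 1952:Fri✓ 1956:Wed 1960:Mon 1964:Sat
Friday: 1856, 1884, 1924, 1952 → 4.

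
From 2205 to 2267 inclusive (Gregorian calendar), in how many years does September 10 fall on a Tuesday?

10

Track September 10's weekday year by year (advancing +1, or +2 across a Feb 29):
  2205: Tue ✓  2206: Wed (+1)  2207: Thu (+1)  2208: Sat (+2)  2209: Sun (+1)
  2210: Mon (+1)  2211: Tue (+1) ✓  2212: Thu (+2)  2213: Fri (+1)  2214: Sat (+1)
  2215: Sun (+1)  2216: Tue (+2) ✓  2217: Wed (+1)  2218: Thu (+1)  … (35 more years) …
  2254: Sun (+1)  2255: Mon (+1)  2256: Wed (+2)  2257: Thu (+1)  2258: Fri (+1)
  2259: Sat (+1)  2260: Mon (+2)  2261: Tue (+1) ✓  2262: Wed (+1)  2263: Thu (+1)
  2264: Sat (+2)  2265: Sun (+1)  2266: Mon (+1)  2267: Tue (+1) ✓
Tuesday years: 2205, 2211, 2216, 2222, 2233, 2239, 2244, 2250, 2261, 2267 — 10 in total.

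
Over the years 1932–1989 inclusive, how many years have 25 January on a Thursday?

Track 25 January's weekday year by year (advancing +1, or +2 across a Feb 29):
  1932: Mon  1933: Wed (+2)  1934: Thu (+1) ✓  1935: Fri (+1)  1936: Sat (+1)
  1937: Mon (+2)  1938: Tue (+1)  1939: Wed (+1)  1940: Thu (+1) ✓  1941: Sat (+2)
  1942: Sun (+1)  1943: Mon (+1)  1944: Tue (+1)  1945: Thu (+2) ✓  … (30 more years) …
  1976: Sun (+1)  1977: Tue (+2)  1978: Wed (+1)  1979: Thu (+1) ✓  1980: Fri (+1)
  1981: Sun (+2)  1982: Mon (+1)  1983: Tue (+1)  1984: Wed (+1)  1985: Fri (+2)
  1986: Sat (+1)  1987: Sun (+1)  1988: Mon (+1)  1989: Wed (+2)
Thursday years: 1934, 1940, 1945, 1951, 1962, 1968, 1973, 1979 — 8 in total.

8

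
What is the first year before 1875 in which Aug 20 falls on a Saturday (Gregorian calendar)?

From one year to the next, a fixed date's weekday advances by 1, or by 2 when a Feb 29 lies between the two dates.
1875: August 20 is Friday.
1874: Thursday (−1)
1873: Wednesday (−1)
1872: Tuesday (−1)
1871: Sunday (−2)
1870: Saturday (−1)
Aug 20 falls on a Saturday in 1870.

1870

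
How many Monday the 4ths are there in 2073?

2

Check the 4th of each month of 2073: Jan 4: Wed, Feb 4: Sat, Mar 4: Sat, Apr 4: Tue, May 4: Thu, Jun 4: Sun, Jul 4: Tue, Aug 4: Fri, Sep 4: Mon, Oct 4: Wed, Nov 4: Sat, Dec 4: Mon.
Monday occurs in September, December — 2 months.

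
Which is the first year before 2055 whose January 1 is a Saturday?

2050

Jan 1 advances by 2 weekdays after a leap year and by 1 after a common year.
2055: Jan 1 is Friday.
2054: Thursday
2053: Wednesday
2052: Monday (leap)
2051: Sunday
2050: Saturday
2050 begins on a Saturday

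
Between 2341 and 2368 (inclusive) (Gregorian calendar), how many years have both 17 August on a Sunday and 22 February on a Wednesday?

Check each year's weekday for 17 August and 22 February:
  2341: Sun/Sat  2342: Mon/Sun  2343: Tue/Mon  2344: Thu/Tue  2345: Fri/Thu  2346: Sat/Fri  2347: Sun/Sat  2348: Tue/Sun  2349: Wed/Tue  2350: Thu/Wed  2351: Fri/Thu  2352: Sun/Fri  2353: Mon/Sun  2354: Tue/Mon  2355: Wed/Tue  2356: Fri/Wed  2357: Sat/Fri  2358: Sun/Sat  2359: Mon/Sun  2360: Wed/Mon  2361: Thu/Wed  2362: Fri/Thu  2363: Sat/Fri  2364: Mon/Sat  2365: Tue/Mon  2366: Wed/Tue  2367: Thu/Wed  2368: Sat/Thu
Both conditions hold in: no year — 0.

0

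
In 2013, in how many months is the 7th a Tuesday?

Check the 7th of each month of 2013: Jan 7: Mon, Feb 7: Thu, Mar 7: Thu, Apr 7: Sun, May 7: Tue, Jun 7: Fri, Jul 7: Sun, Aug 7: Wed, Sep 7: Sat, Oct 7: Mon, Nov 7: Thu, Dec 7: Sat.
Tuesday occurs in May — 1 month.

1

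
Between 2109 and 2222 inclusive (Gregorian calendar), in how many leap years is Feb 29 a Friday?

3

Leap years in 2109–2222: 27 of them.
Feb 29 weekday advances by 5 (mod 7) from one leap year to the next four years later (or differs when a century non-leap intervenes).
Leap-day weekdays: 2112:Mon 2116:Sat 2120:Thu 2124:Tue 2128:Sun 2132:Fri✓ 2136:Wed 2140:Mon 2144:Sat 2148:Thu 2152:Tue 2156:Sun 2160:Fri✓ 2164:Wed 2168:Mon 2172:Sat 2176:Thu 2180:Tue 2184:Sun 2188:Fri✓ 2192:Wed 2196:Mon 2204:Wed 2208:Mon 2212:Sat 2216:Thu 2220:Tue
Friday: 2132, 2160, 2188 → 3.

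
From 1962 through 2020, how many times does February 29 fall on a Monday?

2

Leap years in 1962–2020: 15 of them.
Feb 29 weekday advances by 5 (mod 7) from one leap year to the next four years later (or differs when a century non-leap intervenes).
Leap-day weekdays: 1964:Sat 1968:Thu 1972:Tue 1976:Sun 1980:Fri 1984:Wed 1988:Mon✓ 1992:Sat 1996:Thu 2000:Tue 2004:Sun 2008:Fri 2012:Wed 2016:Mon✓ 2020:Sat
Monday: 1988, 2016 → 2.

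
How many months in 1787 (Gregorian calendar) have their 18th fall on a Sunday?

3

Check the 18th of each month of 1787: Jan 18: Thu, Feb 18: Sun, Mar 18: Sun, Apr 18: Wed, May 18: Fri, Jun 18: Mon, Jul 18: Wed, Aug 18: Sat, Sep 18: Tue, Oct 18: Thu, Nov 18: Sun, Dec 18: Tue.
Sunday occurs in February, March, November — 3 months.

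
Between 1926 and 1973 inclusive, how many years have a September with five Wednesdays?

14

September has 30 days; it has five Wednesdays when Wednesday falls among the first (month-length − 28) days — i.e. when September 1 is one of Wednesday/Tuesday.
September 1 by year: 1926:Wed✓ 1927:Thu 1928:Sat 1929:Sun 1930:Mon 1931:Tue✓ 1932:Thu 1933:Fri 1934:Sat 1935:Sun 1936:Tue✓ 1937:Wed✓ 1938:Thu 1939:Fri 1940:Sun …(18 more)… 1959:Tue✓ 1960:Thu 1961:Fri 1962:Sat 1963:Sun 1964:Tue✓ 1965:Wed✓ 1966:Thu 1967:Fri 1968:Sun 1969:Mon 1970:Tue✓ 1971:Wed✓ 1972:Fri 1973:Sat
Years with five Wednesdays: 1926, 1931, 1936, 1937, 1942, 1943, 1948, 1953, 1954, 1959, 1964, 1965, 1970, 1971 → 14.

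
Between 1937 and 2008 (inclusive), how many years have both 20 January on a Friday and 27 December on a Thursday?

Check each year's weekday for 20 January and 27 December:
  1937: Wed/Mon  1938: Thu/Tue  1939: Fri/Wed  1940: Sat/Fri  1941: Mon/Sat  1942: Tue/Sun  1943: Wed/Mon  1944: Thu/Wed  1945: Sat/Thu  1946: Sun/Fri  1947: Mon/Sat  1948: Tue/Mon  1949: Thu/Tue  1950: Fri/Wed  …(44 more)…  1995: Fri/Wed  1996: Sat/Fri  1997: Mon/Sat  1998: Tue/Sun  1999: Wed/Mon  2000: Thu/Wed  2001: Sat/Thu  2002: Sun/Fri  2003: Mon/Sat  2004: Tue/Mon  2005: Thu/Tue  2006: Fri/Wed  2007: Sat/Thu  2008: Sun/Sat
Both conditions hold in: 1956, 1984 — 2.

2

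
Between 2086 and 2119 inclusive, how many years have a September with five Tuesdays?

10

September has 30 days; it has five Tuesdays when Tuesday falls among the first (month-length − 28) days — i.e. when September 1 is one of Tuesday/Monday.
September 1 by year: 2086:Sun 2087:Mon✓ 2088:Wed 2089:Thu 2090:Fri 2091:Sat 2092:Mon✓ 2093:Tue✓ 2094:Wed 2095:Thu 2096:Sat 2097:Sun 2098:Mon✓ 2099:Tue✓ 2100:Wed …(4 more)… 2105:Tue✓ 2106:Wed 2107:Thu 2108:Sat 2109:Sun 2110:Mon✓ 2111:Tue✓ 2112:Thu 2113:Fri 2114:Sat 2115:Sun 2116:Tue✓ 2117:Wed 2118:Thu 2119:Fri
Years with five Tuesdays: 2087, 2092, 2093, 2098, 2099, 2104, 2105, 2110, 2111, 2116 → 10.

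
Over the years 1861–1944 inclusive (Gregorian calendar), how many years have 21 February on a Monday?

Track 21 February's weekday year by year (advancing +1, or +2 across a Feb 29):
  1861: Thu  1862: Fri (+1)  1863: Sat (+1)  1864: Sun (+1)  1865: Tue (+2)
  1866: Wed (+1)  1867: Thu (+1)  1868: Fri (+1)  1869: Sun (+2)  1870: Mon (+1) ✓
  1871: Tue (+1)  1872: Wed (+1)  1873: Fri (+2)  1874: Sat (+1)  … (56 more years) …
  1931: Sat (+1)  1932: Sun (+1)  1933: Tue (+2)  1934: Wed (+1)  1935: Thu (+1)
  1936: Fri (+1)  1937: Sun (+2)  1938: Mon (+1) ✓  1939: Tue (+1)  1940: Wed (+1)
  1941: Fri (+2)  1942: Sat (+1)  1943: Sun (+1)  1944: Mon (+1) ✓
Monday years: 1870, 1876, 1881, 1887, 1898, 1910, 1916, 1921, 1927, 1938, 1944 — 11 in total.

11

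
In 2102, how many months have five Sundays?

5

A month of length L has five Sundays iff its first Sunday is on day ≤ L−28 (so day 1–3 in a 31-day month, 1–2 in a 30-day month, day 1 in a leap February).
Checking each month of 2102: Jan starts Sun (31d) ✓; Feb starts Wed (28d); Mar starts Wed (31d); Apr starts Sat (30d) ✓; May starts Mon (31d); Jun starts Thu (30d); Jul starts Sat (31d) ✓; Aug starts Tue (31d); Sep starts Fri (30d); Oct starts Sun (31d) ✓; Nov starts Wed (30d); Dec starts Fri (31d) ✓.
Five-Sunday months: January, April, July, October, December → 5.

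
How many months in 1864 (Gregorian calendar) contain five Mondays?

4

A month of length L has five Mondays iff its first Monday is on day ≤ L−28 (so day 1–3 in a 31-day month, 1–2 in a 30-day month, day 1 in a leap February).
Checking each month of 1864: Jan starts Fri (31d); Feb starts Mon (29d) ✓; Mar starts Tue (31d); Apr starts Fri (30d); May starts Sun (31d) ✓; Jun starts Wed (30d); Jul starts Fri (31d); Aug starts Mon (31d) ✓; Sep starts Thu (30d); Oct starts Sat (31d) ✓; Nov starts Tue (30d); Dec starts Thu (31d).
Five-Monday months: February, May, August, October → 4.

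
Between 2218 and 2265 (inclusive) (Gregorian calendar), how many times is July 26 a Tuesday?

Track July 26's weekday year by year (advancing +1, or +2 across a Feb 29):
  2218: Sun  2219: Mon (+1)  2220: Wed (+2)  2221: Thu (+1)  2222: Fri (+1)
  2223: Sat (+1)  2224: Mon (+2)  2225: Tue (+1) ✓  2226: Wed (+1)  2227: Thu (+1)
  2228: Sat (+2)  2229: Sun (+1)  2230: Mon (+1)  2231: Tue (+1) ✓  … (20 more years) …
  2252: Mon (+2)  2253: Tue (+1) ✓  2254: Wed (+1)  2255: Thu (+1)  2256: Sat (+2)
  2257: Sun (+1)  2258: Mon (+1)  2259: Tue (+1) ✓  2260: Thu (+2)  2261: Fri (+1)
  2262: Sat (+1)  2263: Sun (+1)  2264: Tue (+2) ✓  2265: Wed (+1)
Tuesday years: 2225, 2231, 2236, 2242, 2253, 2259, 2264 — 7 in total.

7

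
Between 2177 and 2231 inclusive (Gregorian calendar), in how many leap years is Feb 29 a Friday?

Leap years in 2177–2231: 12 of them.
Feb 29 weekday advances by 5 (mod 7) from one leap year to the next four years later (or differs when a century non-leap intervenes).
Leap-day weekdays: 2180:Tue 2184:Sun 2188:Fri✓ 2192:Wed 2196:Mon 2204:Wed 2208:Mon 2212:Sat 2216:Thu 2220:Tue 2224:Sun 2228:Fri✓
Friday: 2188, 2228 → 2.

2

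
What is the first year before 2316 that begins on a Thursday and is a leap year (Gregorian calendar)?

2280

Jan 1 advances by 2 weekdays after a leap year and by 1 after a common year.
2316: Jan 1 is Saturday (leap).
2315: Friday
2314: Thursday
2313: Wednesday
2312: Monday (leap)
2311: Sunday
2310: Saturday
2309: Friday
2308: Wednesday (leap)
2307: Tuesday
2306: Monday
2305: Sunday
2304: Friday (leap)
2303: Thursday
2302: Wednesday
2301: Tuesday
2300: Monday
2299: Sunday
2298: Saturday
2297: Friday
2296: Wednesday (leap)
2295: Tuesday
2294: Monday
2293: Sunday
2292: Friday (leap)
2291: Thursday
2290: Wednesday
2289: Tuesday
2288: Sunday (leap)
2287: Saturday
2286: Friday
2285: Thursday
2284: Tuesday (leap)
2283: Monday
2282: Sunday
2281: Saturday
2280: Thursday (leap)
2280 begins on a Thursday and is a leap year.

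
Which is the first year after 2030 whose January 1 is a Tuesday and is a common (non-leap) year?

2041

Jan 1 advances by 2 weekdays after a leap year and by 1 after a common year.
2030: Jan 1 is Tuesday.
2031: Wednesday
2032: Thursday (leap)
2033: Saturday
2034: Sunday
2035: Monday
2036: Tuesday (leap)
2037: Thursday
2038: Friday
2039: Saturday
2040: Sunday (leap)
2041: Tuesday
2041 begins on a Tuesday and is a common year.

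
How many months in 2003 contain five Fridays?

4

A month of length L has five Fridays iff its first Friday is on day ≤ L−28 (so day 1–3 in a 31-day month, 1–2 in a 30-day month, day 1 in a leap February).
Checking each month of 2003: Jan starts Wed (31d) ✓; Feb starts Sat (28d); Mar starts Sat (31d); Apr starts Tue (30d); May starts Thu (31d) ✓; Jun starts Sun (30d); Jul starts Tue (31d); Aug starts Fri (31d) ✓; Sep starts Mon (30d); Oct starts Wed (31d) ✓; Nov starts Sat (30d); Dec starts Mon (31d).
Five-Friday months: January, May, August, October → 4.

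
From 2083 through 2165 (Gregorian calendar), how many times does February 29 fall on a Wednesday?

Leap years in 2083–2165: 20 of them.
Feb 29 weekday advances by 5 (mod 7) from one leap year to the next four years later (or differs when a century non-leap intervenes).
Leap-day weekdays: 2084:Tue 2088:Sun 2092:Fri 2096:Wed✓ 2104:Fri 2108:Wed✓ 2112:Mon 2116:Sat 2120:Thu 2124:Tue 2128:Sun 2132:Fri 2136:Wed✓ 2140:Mon 2144:Sat 2148:Thu 2152:Tue 2156:Sun 2160:Fri 2164:Wed✓
Wednesday: 2096, 2108, 2136, 2164 → 4.

4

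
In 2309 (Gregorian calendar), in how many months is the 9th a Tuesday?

3

Check the 9th of each month of 2309: Jan 9: Sat, Feb 9: Tue, Mar 9: Tue, Apr 9: Fri, May 9: Sun, Jun 9: Wed, Jul 9: Fri, Aug 9: Mon, Sep 9: Thu, Oct 9: Sat, Nov 9: Tue, Dec 9: Thu.
Tuesday occurs in February, March, November — 3 months.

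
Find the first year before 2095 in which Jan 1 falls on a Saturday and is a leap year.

2084

Jan 1 advances by 2 weekdays after a leap year and by 1 after a common year.
2095: Jan 1 is Saturday.
2094: Friday
2093: Thursday
2092: Tuesday (leap)
2091: Monday
2090: Sunday
2089: Saturday
2088: Thursday (leap)
2087: Wednesday
2086: Tuesday
2085: Monday
2084: Saturday (leap)
2084 begins on a Saturday and is a leap year.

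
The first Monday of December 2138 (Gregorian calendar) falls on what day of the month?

1

December 1, 2138 is a Monday, so the first Monday is the 1st.
The first Monday is 1 + 0 = 1.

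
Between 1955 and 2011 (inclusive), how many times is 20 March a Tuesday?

8

Track 20 March's weekday year by year (advancing +1, or +2 across a Feb 29):
  1955: Sun  1956: Tue (+2) ✓  1957: Wed (+1)  1958: Thu (+1)  1959: Fri (+1)
  1960: Sun (+2)  1961: Mon (+1)  1962: Tue (+1) ✓  1963: Wed (+1)  1964: Fri (+2)
  1965: Sat (+1)  1966: Sun (+1)  1967: Mon (+1)  1968: Wed (+2)  … (29 more years) …
  1998: Fri (+1)  1999: Sat (+1)  2000: Mon (+2)  2001: Tue (+1) ✓  2002: Wed (+1)
  2003: Thu (+1)  2004: Sat (+2)  2005: Sun (+1)  2006: Mon (+1)  2007: Tue (+1) ✓
  2008: Thu (+2)  2009: Fri (+1)  2010: Sat (+1)  2011: Sun (+1)
Tuesday years: 1956, 1962, 1973, 1979, 1984, 1990, 2001, 2007 — 8 in total.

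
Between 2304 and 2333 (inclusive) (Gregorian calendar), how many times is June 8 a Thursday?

Track June 8's weekday year by year (advancing +1, or +2 across a Feb 29):
  2304: Wed  2305: Thu (+1) ✓  2306: Fri (+1)  2307: Sat (+1)  2308: Mon (+2)
  2309: Tue (+1)  2310: Wed (+1)  2311: Thu (+1) ✓  2312: Sat (+2)  2313: Sun (+1)
  2314: Mon (+1)  2315: Tue (+1)  2316: Thu (+2) ✓  2317: Fri (+1)  2318: Sat (+1)
  2319: Sun (+1)  2320: Tue (+2)  2321: Wed (+1)  2322: Thu (+1) ✓  2323: Fri (+1)
  2324: Sun (+2)  2325: Mon (+1)  2326: Tue (+1)  2327: Wed (+1)  2328: Fri (+2)
  2329: Sat (+1)  2330: Sun (+1)  2331: Mon (+1)  2332: Wed (+2)  2333: Thu (+1) ✓
Thursday years: 2305, 2311, 2316, 2322, 2333 — 5 in total.

5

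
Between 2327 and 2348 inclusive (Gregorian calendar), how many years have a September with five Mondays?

7

September has 30 days; it has five Mondays when Monday falls among the first (month-length − 28) days — i.e. when September 1 is one of Monday/Sunday.
September 1 by year: 2327:Thu 2328:Sat 2329:Sun✓ 2330:Mon✓ 2331:Tue 2332:Thu 2333:Fri 2334:Sat 2335:Sun✓ 2336:Tue 2337:Wed 2338:Thu 2339:Fri 2340:Sun✓ 2341:Mon✓ 2342:Tue 2343:Wed 2344:Fri 2345:Sat 2346:Sun✓ 2347:Mon✓ 2348:Wed
Years with five Mondays: 2329, 2330, 2335, 2340, 2341, 2346, 2347 → 7.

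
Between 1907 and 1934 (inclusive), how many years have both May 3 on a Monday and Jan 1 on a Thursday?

Check each year's weekday for May 3 and Jan 1:
  1907: Fri/Tue  1908: Sun/Wed  1909: Mon/Fri  1910: Tue/Sat  1911: Wed/Sun  1912: Fri/Mon  1913: Sat/Wed  1914: Sun/Thu  1915: Mon/Fri  1916: Wed/Sat  1917: Thu/Mon  1918: Fri/Tue  1919: Sat/Wed  1920: Mon/Thu ✓  1921: Tue/Sat  1922: Wed/Sun  1923: Thu/Mon  1924: Sat/Tue  1925: Sun/Thu  1926: Mon/Fri  1927: Tue/Sat  1928: Thu/Sun  1929: Fri/Tue  1930: Sat/Wed  1931: Sun/Thu  1932: Tue/Fri  1933: Wed/Sun  1934: Thu/Mon
Both conditions hold in: 1920 — 1.

1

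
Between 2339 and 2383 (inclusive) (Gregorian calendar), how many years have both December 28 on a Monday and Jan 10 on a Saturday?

Check each year's weekday for December 28 and Jan 10:
  2339: Thu/Tue  2340: Sat/Wed  2341: Sun/Fri  2342: Mon/Sat ✓  2343: Tue/Sun  2344: Thu/Mon  2345: Fri/Wed  2346: Sat/Thu  2347: Sun/Fri  2348: Tue/Sat  2349: Wed/Mon  2350: Thu/Tue  2351: Fri/Wed  2352: Sun/Thu  …(17 more)…  2370: Mon/Sat ✓  2371: Tue/Sun  2372: Thu/Mon  2373: Fri/Wed  2374: Sat/Thu  2375: Sun/Fri  2376: Tue/Sat  2377: Wed/Mon  2378: Thu/Tue  2379: Fri/Wed  2380: Sun/Thu  2381: Mon/Sat ✓  2382: Tue/Sun  2383: Wed/Mon
Both conditions hold in: 2342, 2353, 2359, 2370, 2381 — 5.

5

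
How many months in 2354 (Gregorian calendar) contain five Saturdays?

4

A month of length L has five Saturdays iff its first Saturday is on day ≤ L−28 (so day 1–3 in a 31-day month, 1–2 in a 30-day month, day 1 in a leap February).
Checking each month of 2354: Jan starts Fri (31d) ✓; Feb starts Mon (28d); Mar starts Mon (31d); Apr starts Thu (30d); May starts Sat (31d) ✓; Jun starts Tue (30d); Jul starts Thu (31d) ✓; Aug starts Sun (31d); Sep starts Wed (30d); Oct starts Fri (31d) ✓; Nov starts Mon (30d); Dec starts Wed (31d).
Five-Saturday months: January, May, July, October → 4.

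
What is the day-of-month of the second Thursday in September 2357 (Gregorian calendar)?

September 1, 2357 is a Sunday, so the first Thursday is the 5th.
The second Thursday is 5 + 7 = 12.

12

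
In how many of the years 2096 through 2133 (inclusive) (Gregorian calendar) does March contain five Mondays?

March has 31 days; it has five Mondays when Monday falls among the first (month-length − 28) days — i.e. when March 1 is one of Monday/Sunday/Saturday.
March 1 by year: 2096:Thu 2097:Fri 2098:Sat✓ 2099:Sun✓ 2100:Mon✓ 2101:Tue 2102:Wed 2103:Thu 2104:Sat✓ 2105:Sun✓ 2106:Mon✓ 2107:Tue 2108:Thu 2109:Fri 2110:Sat✓ …(8 more)… 2119:Wed 2120:Fri 2121:Sat✓ 2122:Sun✓ 2123:Mon✓ 2124:Wed 2125:Thu 2126:Fri 2127:Sat✓ 2128:Mon✓ 2129:Tue 2130:Wed 2131:Thu 2132:Sat✓ 2133:Sun✓
Years with five Mondays: 2098, 2099, 2100, 2104, 2105, 2106, 2110, 2111, 2116, 2117, 2121, 2122, 2123, 2127, 2128, 2132, 2133 → 17.

17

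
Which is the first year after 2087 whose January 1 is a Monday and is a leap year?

2120

Jan 1 advances by 2 weekdays after a leap year and by 1 after a common year.
2087: Jan 1 is Wednesday.
2088: Thursday (leap)
2089: Saturday
2090: Sunday
2091: Monday
2092: Tuesday (leap)
2093: Thursday
2094: Friday
2095: Saturday
2096: Sunday (leap)
2097: Tuesday
2098: Wednesday
2099: Thursday
2100: Friday
2101: Saturday
2102: Sunday
2103: Monday
2104: Tuesday (leap)
2105: Thursday
2106: Friday
2107: Saturday
2108: Sunday (leap)
2109: Tuesday
2110: Wednesday
2111: Thursday
2112: Friday (leap)
2113: Sunday
2114: Monday
2115: Tuesday
2116: Wednesday (leap)
2117: Friday
2118: Saturday
2119: Sunday
2120: Monday (leap)
2120 begins on a Monday and is a leap year.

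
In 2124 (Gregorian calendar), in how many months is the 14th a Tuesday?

Check the 14th of each month of 2124: Jan 14: Fri, Feb 14: Mon, Mar 14: Tue, Apr 14: Fri, May 14: Sun, Jun 14: Wed, Jul 14: Fri, Aug 14: Mon, Sep 14: Thu, Oct 14: Sat, Nov 14: Tue, Dec 14: Thu.
Tuesday occurs in March, November — 2 months.

2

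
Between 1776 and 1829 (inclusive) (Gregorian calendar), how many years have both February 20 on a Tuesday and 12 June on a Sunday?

0

Check each year's weekday for February 20 and 12 June:
  1776: Tue/Wed  1777: Thu/Thu  1778: Fri/Fri  1779: Sat/Sat  1780: Sun/Mon  1781: Tue/Tue  1782: Wed/Wed  1783: Thu/Thu  1784: Fri/Sat  1785: Sun/Sun  1786: Mon/Mon  1787: Tue/Tue  1788: Wed/Thu  1789: Fri/Fri  …(26 more)…  1816: Tue/Wed  1817: Thu/Thu  1818: Fri/Fri  1819: Sat/Sat  1820: Sun/Mon  1821: Tue/Tue  1822: Wed/Wed  1823: Thu/Thu  1824: Fri/Sat  1825: Sun/Sun  1826: Mon/Mon  1827: Tue/Tue  1828: Wed/Thu  1829: Fri/Fri
Both conditions hold in: no year — 0.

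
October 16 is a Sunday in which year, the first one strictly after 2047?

From one year to the next, a fixed date's weekday advances by 1, or by 2 when a Feb 29 lies between the two dates.
2047: October 16 is Wednesday.
2048: Friday (+2)
2049: Saturday (+1)
2050: Sunday (+1)
October 16 falls on a Sunday in 2050.

2050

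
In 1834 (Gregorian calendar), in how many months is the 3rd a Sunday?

Check the 3rd of each month of 1834: Jan 3: Fri, Feb 3: Mon, Mar 3: Mon, Apr 3: Thu, May 3: Sat, Jun 3: Tue, Jul 3: Thu, Aug 3: Sun, Sep 3: Wed, Oct 3: Fri, Nov 3: Mon, Dec 3: Wed.
Sunday occurs in August — 1 month.

1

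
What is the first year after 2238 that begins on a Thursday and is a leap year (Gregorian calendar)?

Jan 1 advances by 2 weekdays after a leap year and by 1 after a common year.
2238: Jan 1 is Monday.
2239: Tuesday
2240: Wednesday (leap)
2241: Friday
2242: Saturday
2243: Sunday
2244: Monday (leap)
2245: Wednesday
2246: Thursday
2247: Friday
2248: Saturday (leap)
2249: Monday
2250: Tuesday
2251: Wednesday
2252: Thursday (leap)
2252 begins on a Thursday and is a leap year.

2252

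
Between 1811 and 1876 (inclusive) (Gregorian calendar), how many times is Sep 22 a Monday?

9

Track Sep 22's weekday year by year (advancing +1, or +2 across a Feb 29):
  1811: Sun  1812: Tue (+2)  1813: Wed (+1)  1814: Thu (+1)  1815: Fri (+1)
  1816: Sun (+2)  1817: Mon (+1) ✓  1818: Tue (+1)  1819: Wed (+1)  1820: Fri (+2)
  1821: Sat (+1)  1822: Sun (+1)  1823: Mon (+1) ✓  1824: Wed (+2)  … (38 more years) …
  1863: Tue (+1)  1864: Thu (+2)  1865: Fri (+1)  1866: Sat (+1)  1867: Sun (+1)
  1868: Tue (+2)  1869: Wed (+1)  1870: Thu (+1)  1871: Fri (+1)  1872: Sun (+2)
  1873: Mon (+1) ✓  1874: Tue (+1)  1875: Wed (+1)  1876: Fri (+2)
Monday years: 1817, 1823, 1828, 1834, 1845, 1851, 1856, 1862, 1873 — 9 in total.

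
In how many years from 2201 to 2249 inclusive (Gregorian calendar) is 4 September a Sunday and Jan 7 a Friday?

5

Check each year's weekday for 4 September and Jan 7:
  2201: Fri/Wed  2202: Sat/Thu  2203: Sun/Fri ✓  2204: Tue/Sat  2205: Wed/Mon  2206: Thu/Tue  2207: Fri/Wed  2208: Sun/Thu  2209: Mon/Sat  2210: Tue/Sun  2211: Wed/Mon  2212: Fri/Tue  2213: Sat/Thu  2214: Sun/Fri ✓  …(21 more)…  2236: Sun/Thu  2237: Mon/Sat  2238: Tue/Sun  2239: Wed/Mon  2240: Fri/Tue  2241: Sat/Thu  2242: Sun/Fri ✓  2243: Mon/Sat  2244: Wed/Sun  2245: Thu/Tue  2246: Fri/Wed  2247: Sat/Thu  2248: Mon/Fri  2249: Tue/Sun
Both conditions hold in: 2203, 2214, 2225, 2231, 2242 — 5.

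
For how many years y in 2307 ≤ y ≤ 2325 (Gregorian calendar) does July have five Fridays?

July has 31 days; it has five Fridays when Friday falls among the first (month-length − 28) days — i.e. when July 1 is one of Friday/Thursday/Wednesday.
July 1 by year: 2307:Mon 2308:Wed✓ 2309:Thu✓ 2310:Fri✓ 2311:Sat 2312:Mon 2313:Tue 2314:Wed✓ 2315:Thu✓ 2316:Sat 2317:Sun 2318:Mon 2319:Tue 2320:Thu✓ 2321:Fri✓ 2322:Sat 2323:Sun 2324:Tue 2325:Wed✓
Years with five Fridays: 2308, 2309, 2310, 2314, 2315, 2320, 2321, 2325 → 8.

8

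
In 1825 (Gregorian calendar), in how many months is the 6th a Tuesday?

Check the 6th of each month of 1825: Jan 6: Thu, Feb 6: Sun, Mar 6: Sun, Apr 6: Wed, May 6: Fri, Jun 6: Mon, Jul 6: Wed, Aug 6: Sat, Sep 6: Tue, Oct 6: Thu, Nov 6: Sun, Dec 6: Tue.
Tuesday occurs in September, December — 2 months.

2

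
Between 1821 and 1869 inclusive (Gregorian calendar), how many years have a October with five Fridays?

October has 31 days; it has five Fridays when Friday falls among the first (month-length − 28) days — i.e. when October 1 is one of Friday/Thursday/Wednesday.
October 1 by year: 1821:Mon 1822:Tue 1823:Wed✓ 1824:Fri✓ 1825:Sat 1826:Sun 1827:Mon 1828:Wed✓ 1829:Thu✓ 1830:Fri✓ 1831:Sat 1832:Mon 1833:Tue 1834:Wed✓ 1835:Thu✓ …(19 more)… 1855:Mon 1856:Wed✓ 1857:Thu✓ 1858:Fri✓ 1859:Sat 1860:Mon 1861:Tue 1862:Wed✓ 1863:Thu✓ 1864:Sat 1865:Sun 1866:Mon 1867:Tue 1868:Thu✓ 1869:Fri✓
Years with five Fridays: 1823, 1824, 1828, 1829, 1830, 1834, 1835, 1840, 1841, 1845, 1846, 1847, 1851, 1852, 1856, 1857, 1858, 1862, 1863, 1868, 1869 → 21.

21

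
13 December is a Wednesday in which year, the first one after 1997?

From one year to the next, a fixed date's weekday advances by 1, or by 2 when a Feb 29 lies between the two dates.
1997: December 13 is Saturday.
1998: Sunday (+1)
1999: Monday (+1)
2000: Wednesday (+2)
13 December falls on a Wednesday in 2000.

2000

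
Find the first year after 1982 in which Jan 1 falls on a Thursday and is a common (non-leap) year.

Jan 1 advances by 2 weekdays after a leap year and by 1 after a common year.
1982: Jan 1 is Friday.
1983: Saturday
1984: Sunday (leap)
1985: Tuesday
1986: Wednesday
1987: Thursday
1987 begins on a Thursday and is a common year.

1987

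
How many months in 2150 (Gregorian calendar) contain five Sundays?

A month of length L has five Sundays iff its first Sunday is on day ≤ L−28 (so day 1–3 in a 31-day month, 1–2 in a 30-day month, day 1 in a leap February).
Checking each month of 2150: Jan starts Thu (31d); Feb starts Sun (28d); Mar starts Sun (31d) ✓; Apr starts Wed (30d); May starts Fri (31d) ✓; Jun starts Mon (30d); Jul starts Wed (31d); Aug starts Sat (31d) ✓; Sep starts Tue (30d); Oct starts Thu (31d); Nov starts Sun (30d) ✓; Dec starts Tue (31d).
Five-Sunday months: March, May, August, November → 4.

4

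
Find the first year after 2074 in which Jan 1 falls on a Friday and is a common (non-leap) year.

Jan 1 advances by 2 weekdays after a leap year and by 1 after a common year.
2074: Jan 1 is Monday.
2075: Tuesday
2076: Wednesday (leap)
2077: Friday
2077 begins on a Friday and is a common year.

2077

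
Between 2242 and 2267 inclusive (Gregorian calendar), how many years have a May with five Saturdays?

10

May has 31 days; it has five Saturdays when Saturday falls among the first (month-length − 28) days — i.e. when May 1 is one of Saturday/Friday/Thursday.
May 1 by year: 2242:Sun 2243:Mon 2244:Wed 2245:Thu✓ 2246:Fri✓ 2247:Sat✓ 2248:Mon 2249:Tue 2250:Wed 2251:Thu✓ 2252:Sat✓ 2253:Sun 2254:Mon 2255:Tue 2256:Thu✓ 2257:Fri✓ 2258:Sat✓ 2259:Sun 2260:Tue 2261:Wed 2262:Thu✓ 2263:Fri✓ 2264:Sun 2265:Mon 2266:Tue 2267:Wed
Years with five Saturdays: 2245, 2246, 2247, 2251, 2252, 2256, 2257, 2258, 2262, 2263 → 10.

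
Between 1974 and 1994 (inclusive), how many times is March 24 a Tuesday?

Track March 24's weekday year by year (advancing +1, or +2 across a Feb 29):
  1974: Sun  1975: Mon (+1)  1976: Wed (+2)  1977: Thu (+1)  1978: Fri (+1)
  1979: Sat (+1)  1980: Mon (+2)  1981: Tue (+1) ✓  1982: Wed (+1)  1983: Thu (+1)
  1984: Sat (+2)  1985: Sun (+1)  1986: Mon (+1)  1987: Tue (+1) ✓  1988: Thu (+2)
  1989: Fri (+1)  1990: Sat (+1)  1991: Sun (+1)  1992: Tue (+2) ✓  1993: Wed (+1)
  1994: Thu (+1)
Tuesday years: 1981, 1987, 1992 — 3 in total.

3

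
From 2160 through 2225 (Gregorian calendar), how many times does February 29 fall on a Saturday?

Leap years in 2160–2225: 16 of them.
Feb 29 weekday advances by 5 (mod 7) from one leap year to the next four years later (or differs when a century non-leap intervenes).
Leap-day weekdays: 2160:Fri 2164:Wed 2168:Mon 2172:Sat✓ 2176:Thu 2180:Tue 2184:Sun 2188:Fri 2192:Wed 2196:Mon 2204:Wed 2208:Mon 2212:Sat✓ 2216:Thu 2220:Tue 2224:Sun
Saturday: 2172, 2212 → 2.

2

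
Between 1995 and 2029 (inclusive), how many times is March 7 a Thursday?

5

Track March 7's weekday year by year (advancing +1, or +2 across a Feb 29):
  1995: Tue  1996: Thu (+2) ✓  1997: Fri (+1)  1998: Sat (+1)  1999: Sun (+1)
  2000: Tue (+2)  2001: Wed (+1)  2002: Thu (+1) ✓  2003: Fri (+1)  2004: Sun (+2)
  2005: Mon (+1)  2006: Tue (+1)  2007: Wed (+1)  2008: Fri (+2)  … (7 more years) …
  2016: Mon (+2)  2017: Tue (+1)  2018: Wed (+1)  2019: Thu (+1) ✓  2020: Sat (+2)
  2021: Sun (+1)  2022: Mon (+1)  2023: Tue (+1)  2024: Thu (+2) ✓  2025: Fri (+1)
  2026: Sat (+1)  2027: Sun (+1)  2028: Tue (+2)  2029: Wed (+1)
Thursday years: 1996, 2002, 2013, 2019, 2024 — 5 in total.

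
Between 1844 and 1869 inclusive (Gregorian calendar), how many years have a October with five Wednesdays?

October has 31 days; it has five Wednesdays when Wednesday falls among the first (month-length − 28) days — i.e. when October 1 is one of Wednesday/Tuesday/Monday.
October 1 by year: 1844:Tue✓ 1845:Wed✓ 1846:Thu 1847:Fri 1848:Sun 1849:Mon✓ 1850:Tue✓ 1851:Wed✓ 1852:Fri 1853:Sat 1854:Sun 1855:Mon✓ 1856:Wed✓ 1857:Thu 1858:Fri 1859:Sat 1860:Mon✓ 1861:Tue✓ 1862:Wed✓ 1863:Thu 1864:Sat 1865:Sun 1866:Mon✓ 1867:Tue✓ 1868:Thu 1869:Fri
Years with five Wednesdays: 1844, 1845, 1849, 1850, 1851, 1855, 1856, 1860, 1861, 1862, 1866, 1867 → 12.

12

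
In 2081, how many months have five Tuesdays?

4

A month of length L has five Tuesdays iff its first Tuesday is on day ≤ L−28 (so day 1–3 in a 31-day month, 1–2 in a 30-day month, day 1 in a leap February).
Checking each month of 2081: Jan starts Wed (31d); Feb starts Sat (28d); Mar starts Sat (31d); Apr starts Tue (30d) ✓; May starts Thu (31d); Jun starts Sun (30d); Jul starts Tue (31d) ✓; Aug starts Fri (31d); Sep starts Mon (30d) ✓; Oct starts Wed (31d); Nov starts Sat (30d); Dec starts Mon (31d) ✓.
Five-Tuesday months: April, July, September, December → 4.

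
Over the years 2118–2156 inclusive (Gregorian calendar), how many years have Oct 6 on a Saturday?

5

Track Oct 6's weekday year by year (advancing +1, or +2 across a Feb 29):
  2118: Thu  2119: Fri (+1)  2120: Sun (+2)  2121: Mon (+1)  2122: Tue (+1)
  2123: Wed (+1)  2124: Fri (+2)  2125: Sat (+1) ✓  2126: Sun (+1)  2127: Mon (+1)
  2128: Wed (+2)  2129: Thu (+1)  2130: Fri (+1)  2131: Sat (+1) ✓  … (11 more years) …
  2143: Sun (+1)  2144: Tue (+2)  2145: Wed (+1)  2146: Thu (+1)  2147: Fri (+1)
  2148: Sun (+2)  2149: Mon (+1)  2150: Tue (+1)  2151: Wed (+1)  2152: Fri (+2)
  2153: Sat (+1) ✓  2154: Sun (+1)  2155: Mon (+1)  2156: Wed (+2)
Saturday years: 2125, 2131, 2136, 2142, 2153 — 5 in total.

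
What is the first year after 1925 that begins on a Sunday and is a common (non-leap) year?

Jan 1 advances by 2 weekdays after a leap year and by 1 after a common year.
1925: Jan 1 is Thursday.
1926: Friday
1927: Saturday
1928: Sunday (leap)
1929: Tuesday
1930: Wednesday
1931: Thursday
1932: Friday (leap)
1933: Sunday
1933 begins on a Sunday and is a common year.

1933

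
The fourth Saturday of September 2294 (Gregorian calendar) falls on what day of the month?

September 1, 2294 is a Saturday, so the first Saturday is the 1st.
The fourth Saturday is 1 + 21 = 22.

22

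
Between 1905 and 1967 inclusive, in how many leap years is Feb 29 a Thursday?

2

Leap years in 1905–1967: 15 of them.
Feb 29 weekday advances by 5 (mod 7) from one leap year to the next four years later (or differs when a century non-leap intervenes).
Leap-day weekdays: 1908:Sat 1912:Thu✓ 1916:Tue 1920:Sun 1924:Fri 1928:Wed 1932:Mon 1936:Sat 1940:Thu✓ 1944:Tue 1948:Sun 1952:Fri 1956:Wed 1960:Mon 1964:Sat
Thursday: 1912, 1940 → 2.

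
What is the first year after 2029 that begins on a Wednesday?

2031

Jan 1 advances by 2 weekdays after a leap year and by 1 after a common year.
2029: Jan 1 is Monday.
2030: Tuesday
2031: Wednesday
2031 begins on a Wednesday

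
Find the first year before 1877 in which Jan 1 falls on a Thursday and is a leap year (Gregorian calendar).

1852

Jan 1 advances by 2 weekdays after a leap year and by 1 after a common year.
1877: Jan 1 is Monday.
1876: Saturday (leap)
1875: Friday
1874: Thursday
1873: Wednesday
1872: Monday (leap)
1871: Sunday
1870: Saturday
1869: Friday
1868: Wednesday (leap)
1867: Tuesday
1866: Monday
1865: Sunday
1864: Friday (leap)
1863: Thursday
1862: Wednesday
1861: Tuesday
1860: Sunday (leap)
1859: Saturday
1858: Friday
1857: Thursday
1856: Tuesday (leap)
1855: Monday
1854: Sunday
1853: Saturday
1852: Thursday (leap)
1852 begins on a Thursday and is a leap year.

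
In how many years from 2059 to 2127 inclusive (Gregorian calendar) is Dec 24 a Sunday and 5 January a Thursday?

Check each year's weekday for Dec 24 and 5 January:
  2059: Wed/Sun  2060: Fri/Mon  2061: Sat/Wed  2062: Sun/Thu ✓  2063: Mon/Fri  2064: Wed/Sat  2065: Thu/Mon  2066: Fri/Tue  2067: Sat/Wed  2068: Mon/Thu  2069: Tue/Sat  2070: Wed/Sun  2071: Thu/Mon  2072: Sat/Tue  …(41 more)…  2114: Mon/Fri  2115: Tue/Sat  2116: Thu/Sun  2117: Fri/Tue  2118: Sat/Wed  2119: Sun/Thu ✓  2120: Tue/Fri  2121: Wed/Sun  2122: Thu/Mon  2123: Fri/Tue  2124: Sun/Wed  2125: Mon/Fri  2126: Tue/Sat  2127: Wed/Sun
Both conditions hold in: 2062, 2073, 2079, 2090, 2102, 2113, 2119 — 7.

7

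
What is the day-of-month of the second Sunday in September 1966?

September 1, 1966 is a Thursday, so the first Sunday is the 4th.
The second Sunday is 4 + 7 = 11.

11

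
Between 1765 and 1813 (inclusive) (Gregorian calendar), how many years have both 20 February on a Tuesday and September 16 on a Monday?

Check each year's weekday for 20 February and September 16:
  1765: Wed/Mon  1766: Thu/Tue  1767: Fri/Wed  1768: Sat/Fri  1769: Mon/Sat  1770: Tue/Sun  1771: Wed/Mon  1772: Thu/Wed  1773: Sat/Thu  1774: Sun/Fri  1775: Mon/Sat  1776: Tue/Mon ✓  1777: Thu/Tue  1778: Fri/Wed  …(21 more)…  1800: Thu/Tue  1801: Fri/Wed  1802: Sat/Thu  1803: Sun/Fri  1804: Mon/Sun  1805: Wed/Mon  1806: Thu/Tue  1807: Fri/Wed  1808: Sat/Fri  1809: Mon/Sat  1810: Tue/Sun  1811: Wed/Mon  1812: Thu/Wed  1813: Sat/Thu
Both conditions hold in: 1776 — 1.

1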